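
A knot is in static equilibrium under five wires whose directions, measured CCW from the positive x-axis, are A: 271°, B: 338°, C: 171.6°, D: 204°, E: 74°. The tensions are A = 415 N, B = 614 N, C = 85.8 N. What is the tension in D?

T_D ≈ 844 N

Resolve: ΣF_x = 415 cos 271° + 614 cos 338° + 85.8 cos 171.6° + T_D cos 204° + T_E cos 74° = 0.
        ΣF_y = 415 sin 271° + 614 sin 338° + 85.8 sin 171.6° + T_D sin 204° + T_E sin 74° = 0.
The known terms sum to (491.7, -632.4) N, so -0.9135 T_D + 0.2756 T_E = -491.7 and -0.4067 T_D + 0.9613 T_E = 632.4.
Solving simultaneously: T_D = 844.5 N, T_E = 1015 N.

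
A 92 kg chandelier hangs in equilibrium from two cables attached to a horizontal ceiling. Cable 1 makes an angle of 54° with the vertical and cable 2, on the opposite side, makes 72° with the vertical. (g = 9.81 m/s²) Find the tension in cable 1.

T_1 ≈ 1060 N

Angles from the horizontal: cable 1 is 90° − 54° = 36°, cable 2 is 90° − 72° = 18°.
Weight W = 92 × 9.81 = 902.5 N acts straight down.
Horizontal: T_1 cos 36° = T_2 cos 18°  →  T_2 = 0.8507 T_1.
Vertical: T_1 sin 36° + T_2 sin 18° = 902.5.
Substituting the horizontal relation into the vertical equation gives 0.8507 T_1 = 902.5, so T_1 = 1061 N.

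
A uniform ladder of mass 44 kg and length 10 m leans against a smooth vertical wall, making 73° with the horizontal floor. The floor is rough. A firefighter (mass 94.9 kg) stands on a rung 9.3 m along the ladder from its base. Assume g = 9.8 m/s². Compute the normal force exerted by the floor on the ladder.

N_floor ≈ 1360 N

ΣF_y = 0: N_floor = 44×9.8 + 94.9×9.8 = 1361.2 N.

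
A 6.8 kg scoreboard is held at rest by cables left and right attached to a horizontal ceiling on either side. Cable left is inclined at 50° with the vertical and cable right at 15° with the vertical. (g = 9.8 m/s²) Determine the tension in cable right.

Angles from the horizontal: cable left is 90° − 50° = 40°, cable right is 90° − 15° = 75°.
Weight W = 6.8 × 9.8 = 66.64 N acts straight down.
Horizontal: T_left cos 40° = T_right cos 75°  →  T_left = 0.3379 T_right.
Vertical: T_left sin 40° + T_right sin 75° = 66.64.
Substituting the horizontal relation into the vertical equation gives 1.183 T_right = 66.64, so T_right = 56.33 N.

T_right ≈ 56.3 N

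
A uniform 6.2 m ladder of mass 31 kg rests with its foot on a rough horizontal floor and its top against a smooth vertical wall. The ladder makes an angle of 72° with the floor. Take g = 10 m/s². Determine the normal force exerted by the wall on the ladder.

Torques about the foot: N_wall · 6.2 sin 72° = 31×10×3.1 cos 72° → N_wall = 50.363 N.

N_wall ≈ 50.4 N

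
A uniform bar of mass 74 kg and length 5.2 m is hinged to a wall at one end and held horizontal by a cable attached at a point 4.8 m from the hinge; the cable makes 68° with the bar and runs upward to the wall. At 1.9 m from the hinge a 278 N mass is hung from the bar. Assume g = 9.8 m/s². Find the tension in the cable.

T ≈ 542 N

Take torques about the hinge: T sin 68° · 4.8 = 74×9.8×2.6 + 278×1.9 = 2413.7 N·m.
So T = 2413.7 / (0.9272 × 4.8) = 542.35 N.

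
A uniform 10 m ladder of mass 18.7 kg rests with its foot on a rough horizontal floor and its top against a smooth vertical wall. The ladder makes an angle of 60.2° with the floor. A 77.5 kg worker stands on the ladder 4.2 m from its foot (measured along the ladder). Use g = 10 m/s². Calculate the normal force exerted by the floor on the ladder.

ΣF_y = 0: N_floor = 18.7×10 + 77.5×10 = 962 N.

N_floor ≈ 962 N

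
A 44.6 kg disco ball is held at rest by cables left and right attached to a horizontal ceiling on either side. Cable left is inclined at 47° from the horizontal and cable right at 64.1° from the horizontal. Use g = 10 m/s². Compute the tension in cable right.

Weight W = 44.6 × 10 = 446 N acts straight down.
Horizontal: T_left cos 47° = T_right cos 64.1°  →  T_left = 0.6405 T_right.
Vertical: T_left sin 47° + T_right sin 64.1° = 446.
Substituting the horizontal relation into the vertical equation gives 1.368 T_right = 446, so T_right = 326 N.

T_right ≈ 326 N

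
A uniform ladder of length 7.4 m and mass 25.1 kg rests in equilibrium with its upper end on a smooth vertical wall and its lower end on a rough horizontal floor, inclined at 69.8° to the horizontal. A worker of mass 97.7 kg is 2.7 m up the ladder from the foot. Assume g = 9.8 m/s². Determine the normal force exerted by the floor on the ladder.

N_floor ≈ 1200 N

ΣF_y = 0: N_floor = 25.1×9.8 + 97.7×9.8 = 1203.4 N.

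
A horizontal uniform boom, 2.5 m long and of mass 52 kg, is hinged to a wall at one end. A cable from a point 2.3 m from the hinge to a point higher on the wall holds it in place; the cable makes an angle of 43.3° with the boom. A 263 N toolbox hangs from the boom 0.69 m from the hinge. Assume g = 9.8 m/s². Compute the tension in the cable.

T ≈ 519 N

Take torques about the hinge: T sin 43.3° · 2.3 = 52×9.8×1.25 + 263×0.69 = 818.47 N·m.
So T = 818.47 / (0.6858 × 2.3) = 518.88 N.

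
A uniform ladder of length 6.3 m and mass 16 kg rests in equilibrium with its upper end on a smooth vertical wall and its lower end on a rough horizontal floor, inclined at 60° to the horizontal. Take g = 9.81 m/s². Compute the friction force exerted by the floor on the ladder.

Torques about the foot: N_wall · 6.3 sin 60° = 16×9.81×3.15 cos 60° → N_wall = 45.31 N.
ΣF_x = 0: f_floor = N_wall = 45.31 N.

f ≈ 45.3 N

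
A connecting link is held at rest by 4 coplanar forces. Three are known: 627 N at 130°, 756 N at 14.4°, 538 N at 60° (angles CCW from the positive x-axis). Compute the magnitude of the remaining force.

Sum the known components: ΣF_x = 598.2 N, ΣF_y = 1134 N.
For equilibrium the remaining force must supply (−ΣF_x, −ΣF_y) = (-598.2, -1134) N.
Magnitude = √((-598.2)² + (-1134)²) = 1282 N; direction = atan2(-1134, -598.2) = 242.2°.

F ≈ 1280 N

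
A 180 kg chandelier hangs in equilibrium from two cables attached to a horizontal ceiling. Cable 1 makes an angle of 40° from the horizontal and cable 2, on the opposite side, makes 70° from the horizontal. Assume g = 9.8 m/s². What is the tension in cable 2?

T_2 ≈ 1440 N

Weight W = 180 × 9.8 = 1764 N acts straight down.
Horizontal: T_1 cos 40° = T_2 cos 70°  →  T_1 = 0.4465 T_2.
Vertical: T_1 sin 40° + T_2 sin 70° = 1764.
Substituting the horizontal relation into the vertical equation gives 1.227 T_2 = 1764, so T_2 = 1438 N.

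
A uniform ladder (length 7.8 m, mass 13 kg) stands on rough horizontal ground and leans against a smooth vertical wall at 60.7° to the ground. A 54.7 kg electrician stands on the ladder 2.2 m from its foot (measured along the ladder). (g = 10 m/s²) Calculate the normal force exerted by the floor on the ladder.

N_floor ≈ 677 N

ΣF_y = 0: N_floor = 13×10 + 54.7×10 = 677 N.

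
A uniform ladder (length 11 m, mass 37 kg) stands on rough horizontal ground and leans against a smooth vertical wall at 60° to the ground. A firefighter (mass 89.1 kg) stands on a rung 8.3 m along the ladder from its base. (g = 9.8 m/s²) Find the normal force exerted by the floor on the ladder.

N_floor ≈ 1240 N

ΣF_y = 0: N_floor = 37×9.8 + 89.1×9.8 = 1235.8 N.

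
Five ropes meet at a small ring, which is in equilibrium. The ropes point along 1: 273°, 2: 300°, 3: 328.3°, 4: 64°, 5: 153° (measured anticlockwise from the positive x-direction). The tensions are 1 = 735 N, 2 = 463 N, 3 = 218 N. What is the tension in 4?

T_4 ≈ 907 N

Resolve: ΣF_x = 735 cos 273° + 463 cos 300° + 218 cos 328.3° + T_4 cos 64° + T_5 cos 153° = 0.
        ΣF_y = 735 sin 273° + 463 sin 300° + 218 sin 328.3° + T_4 sin 64° + T_5 sin 153° = 0.
The known terms sum to (455.4, -1250) N, so 0.4384 T_4 − 0.8910 T_5 = -455.4 and 0.8988 T_4 + 0.4540 T_5 = 1250.
Solving simultaneously: T_4 = 906.7 N, T_5 = 957.2 N.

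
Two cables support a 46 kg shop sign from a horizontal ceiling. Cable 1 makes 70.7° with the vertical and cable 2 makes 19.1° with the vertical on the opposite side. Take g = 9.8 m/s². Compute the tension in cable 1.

Angles from the horizontal: cable 1 is 90° − 70.7° = 19.3°, cable 2 is 90° − 19.1° = 70.9°.
Weight W = 46 × 9.8 = 450.8 N acts straight down.
Horizontal: T_1 cos 19.3° = T_2 cos 70.9°  →  T_2 = 2.884 T_1.
Vertical: T_1 sin 19.3° + T_2 sin 70.9° = 450.8.
Substituting the horizontal relation into the vertical equation gives 3.056 T_1 = 450.8, so T_1 = 147.5 N.

T_1 ≈ 148 N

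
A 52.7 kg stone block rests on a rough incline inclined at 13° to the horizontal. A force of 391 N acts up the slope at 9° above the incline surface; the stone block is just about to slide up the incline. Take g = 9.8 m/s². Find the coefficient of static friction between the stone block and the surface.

On the verge of sliding up the incline, friction is at its maximum μN and acts down the slope.
Perpendicular to incline: N = W cos 13° − P sin 9° = 503.2 − 61.17 = 442.1 N.
Along incline: P cos 9° − μN = W sin 13° → μ = −(W sin 13° − P cos 9°) / N = 0.6108.

μ ≈ 0.611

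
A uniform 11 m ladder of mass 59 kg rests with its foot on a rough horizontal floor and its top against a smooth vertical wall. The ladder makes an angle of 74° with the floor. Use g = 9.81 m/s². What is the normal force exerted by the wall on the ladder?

Torques about the foot: N_wall · 11 sin 74° = 59×9.81×5.5 cos 74° → N_wall = 82.983 N.

N_wall ≈ 83 N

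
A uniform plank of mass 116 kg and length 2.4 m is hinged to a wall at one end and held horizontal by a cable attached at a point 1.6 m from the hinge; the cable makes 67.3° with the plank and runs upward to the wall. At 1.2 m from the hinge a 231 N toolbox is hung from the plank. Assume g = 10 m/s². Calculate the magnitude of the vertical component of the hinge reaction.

|H_y| ≈ 348 N

Take torques about the hinge: T sin 67.3° · 1.6 = 116×10×1.2 + 231×1.2 = 1669.2 N·m.
So T = 1669.2 / (0.9225 × 1.6) = 1130.8 N.
ΣF_y = 0: H_y = (116×10 + 231) − T sin 67.3° = 1391 − 1043.2 = 347.75 N.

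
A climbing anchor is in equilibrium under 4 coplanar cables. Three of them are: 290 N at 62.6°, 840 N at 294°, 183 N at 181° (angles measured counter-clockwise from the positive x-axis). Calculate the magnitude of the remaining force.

Sum the known components: ΣF_x = 292.1 N, ΣF_y = -513.1 N.
For equilibrium the remaining force must supply (−ΣF_x, −ΣF_y) = (-292.1, 513.1) N.
Magnitude = √((-292.1)² + (513.1)²) = 590.4 N; direction = atan2(513.1, -292.1) = 119.7°.

F ≈ 590 N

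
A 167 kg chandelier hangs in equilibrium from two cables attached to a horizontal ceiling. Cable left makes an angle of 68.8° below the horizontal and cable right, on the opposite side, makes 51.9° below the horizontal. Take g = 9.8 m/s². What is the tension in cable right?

Weight W = 167 × 9.8 = 1637 N acts straight down.
Horizontal: T_left cos 68.8° = T_right cos 51.9°  →  T_left = 1.706 T_right.
Vertical: T_left sin 68.8° + T_right sin 51.9° = 1637.
Substituting the horizontal relation into the vertical equation gives 2.378 T_right = 1637, so T_right = 688.3 N.

T_right ≈ 688 N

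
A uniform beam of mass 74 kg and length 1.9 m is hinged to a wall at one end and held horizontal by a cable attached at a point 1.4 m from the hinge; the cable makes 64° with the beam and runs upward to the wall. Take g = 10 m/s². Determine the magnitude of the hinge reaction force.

|H| ≈ 341 N

Take torques about the hinge: T sin 64° · 1.4 = 74×10×0.95 = 703 N·m.
So T = 703 / (0.8988 × 1.4) = 558.69 N.
ΣF_x = 0: H_x = T cos 64° = 244.91 N.
ΣF_y = 0: H_y = (74×10) − T sin 64° = 740 − 502.14 = 237.86 N.
|H| = √(H_x² + H_y²) = √((244.91)² + (237.86)²) = 341.41 N.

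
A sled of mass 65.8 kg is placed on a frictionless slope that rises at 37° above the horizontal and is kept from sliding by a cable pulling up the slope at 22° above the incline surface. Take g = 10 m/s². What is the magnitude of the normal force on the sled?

Take axes along and perpendicular to the incline. Weight components: W sin 37° = 396 N down-slope, W cos 37° = 525.5 N into the surface.
Along incline: T cos 22° = W sin 37° → T = 427.1 N.
Perpendicular: N = W cos 37° − T sin 22° = 365.5 N.

N ≈ 366 N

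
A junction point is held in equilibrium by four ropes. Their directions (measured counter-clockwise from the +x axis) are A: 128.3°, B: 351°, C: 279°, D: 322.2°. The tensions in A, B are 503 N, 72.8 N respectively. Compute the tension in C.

Resolve: ΣF_x = 503 cos 128.3° + 72.8 cos 351° + T_C cos 279° + T_D cos 322.2° = 0.
        ΣF_y = 503 sin 128.3° + 72.8 sin 351° + T_C sin 279° + T_D sin 322.2° = 0.
The known terms sum to (-239.8, 383.4) N, so 0.1564 T_C + 0.7902 T_D = 239.8 and -0.9877 T_C − 0.6129 T_D = -383.4.
Solving simultaneously: T_C = 227.8 N, T_D = 258.5 N.

T_C ≈ 228 N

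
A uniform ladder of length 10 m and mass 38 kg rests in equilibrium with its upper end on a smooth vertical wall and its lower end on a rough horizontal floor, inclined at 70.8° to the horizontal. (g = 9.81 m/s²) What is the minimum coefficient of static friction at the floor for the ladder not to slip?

ΣF_y = 0: N_floor = 38×9.81 = 372.78 N.
Torques about the foot: N_wall · 10 sin 70.8° = 38×9.81×5 cos 70.8° → N_wall = 64.908 N.
ΣF_x = 0: f_floor = N_wall = 64.908 N.
μ_min = f_floor / N_floor = 64.908 / 372.78 = 0.1741.

μ_min ≈ 0.174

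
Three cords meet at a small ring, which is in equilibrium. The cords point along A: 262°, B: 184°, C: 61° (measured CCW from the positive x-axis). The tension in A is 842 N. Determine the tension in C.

T_C ≈ 982 N

Resolve: ΣF_x = 842 cos 262° + T_B cos 184° + T_C cos 61° = 0.
        ΣF_y = 842 sin 262° + T_B sin 184° + T_C sin 61° = 0.
The known terms sum to (-117.2, -833.8) N, so -0.9976 T_B + 0.4848 T_C = 117.2 and -0.0698 T_B + 0.8746 T_C = 833.8.
Solving simultaneously: T_B = 359.8 N, T_C = 982 N.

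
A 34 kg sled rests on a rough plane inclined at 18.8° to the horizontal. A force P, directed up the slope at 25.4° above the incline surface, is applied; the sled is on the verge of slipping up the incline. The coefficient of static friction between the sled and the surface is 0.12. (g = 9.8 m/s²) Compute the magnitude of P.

On the verge of sliding up the incline, friction equals μN and acts down the slope.
Perpendicular: N + P sin 25.4° = W cos 18.8° = 315.4 N.
Along incline: P cos 25.4° = W sin 18.8° + μN  with W sin 18.8° = 107.4 N.
Solving the pair for P and N: P = 152.1 N, N = 250.2 N (and f = μN = 30.02 N).

P ≈ 152 N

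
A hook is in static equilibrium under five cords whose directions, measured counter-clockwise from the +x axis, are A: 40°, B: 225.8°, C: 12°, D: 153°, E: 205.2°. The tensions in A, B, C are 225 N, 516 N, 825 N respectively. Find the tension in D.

Resolve: ΣF_x = 225 cos 40° + 516 cos 225.8° + 825 cos 12° + T_D cos 153° + T_E cos 205.2° = 0.
        ΣF_y = 225 sin 40° + 516 sin 225.8° + 825 sin 12° + T_D sin 153° + T_E sin 205.2° = 0.
The known terms sum to (619.6, -53.77) N, so -0.8910 T_D − 0.9048 T_E = -619.6 and 0.4540 T_D − 0.4258 T_E = 53.77.
Solving simultaneously: T_D = 395.4 N, T_E = 295.4 N.

T_D ≈ 395 N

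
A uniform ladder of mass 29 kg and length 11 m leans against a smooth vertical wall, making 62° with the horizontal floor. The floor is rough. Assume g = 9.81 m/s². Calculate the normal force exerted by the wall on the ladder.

Torques about the foot: N_wall · 11 sin 62° = 29×9.81×5.5 cos 62° → N_wall = 75.633 N.

N_wall ≈ 75.6 N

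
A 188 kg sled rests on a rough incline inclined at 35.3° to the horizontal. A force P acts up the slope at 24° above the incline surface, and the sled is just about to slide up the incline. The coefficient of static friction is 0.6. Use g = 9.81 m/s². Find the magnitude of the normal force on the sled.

On the verge of sliding up the incline, friction equals μN and acts down the slope.
Perpendicular: N + P sin 24° = W cos 35.3° = 1505 N.
Along incline: P cos 24° = W sin 35.3° + μN  with W sin 35.3° = 1066 N.
Solving the pair for P and N: P = 1701 N, N = 813.4 N (and f = μN = 488 N).

N ≈ 813 N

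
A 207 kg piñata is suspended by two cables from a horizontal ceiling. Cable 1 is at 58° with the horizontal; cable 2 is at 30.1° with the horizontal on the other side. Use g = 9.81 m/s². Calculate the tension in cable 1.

Weight W = 207 × 9.81 = 2031 N acts straight down.
Horizontal: T_1 cos 58° = T_2 cos 30.1°  →  T_2 = 0.6125 T_1.
Vertical: T_1 sin 58° + T_2 sin 30.1° = 2031.
Substituting the horizontal relation into the vertical equation gives 1.155 T_1 = 2031, so T_1 = 1758 N.

T_1 ≈ 1760 N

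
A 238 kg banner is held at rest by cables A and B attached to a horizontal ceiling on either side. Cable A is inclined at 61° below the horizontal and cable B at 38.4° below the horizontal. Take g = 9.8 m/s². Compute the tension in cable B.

Weight W = 238 × 9.8 = 2332 N acts straight down.
Horizontal: T_A cos 61° = T_B cos 38.4°  →  T_A = 1.616 T_B.
Vertical: T_A sin 61° + T_B sin 38.4° = 2332.
Substituting the horizontal relation into the vertical equation gives 2.035 T_B = 2332, so T_B = 1146 N.

T_B ≈ 1150 N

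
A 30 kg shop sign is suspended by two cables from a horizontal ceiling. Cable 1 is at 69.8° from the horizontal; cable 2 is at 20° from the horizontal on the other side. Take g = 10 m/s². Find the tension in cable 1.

T_1 ≈ 282 N

Weight W = 30 × 10 = 300 N acts straight down.
Horizontal: T_1 cos 69.8° = T_2 cos 20°  →  T_2 = 0.3675 T_1.
Vertical: T_1 sin 69.8° + T_2 sin 20° = 300.
Substituting the horizontal relation into the vertical equation gives 1.064 T_1 = 300, so T_1 = 281.9 N.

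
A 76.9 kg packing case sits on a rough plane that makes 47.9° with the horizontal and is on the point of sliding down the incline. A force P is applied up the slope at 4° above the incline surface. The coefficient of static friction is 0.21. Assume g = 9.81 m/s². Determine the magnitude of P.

P ≈ 461 N

On the verge of sliding down the incline, friction equals μN and acts up the slope.
Perpendicular: N + P sin 4° = W cos 47.9° = 505.8 N.
Along incline: P cos 4° + μN = W sin 47.9° with W sin 47.9° = 559.7 N.
Solving the pair for P and N: P = 461.4 N, N = 473.6 N (and f = μN = 99.45 N).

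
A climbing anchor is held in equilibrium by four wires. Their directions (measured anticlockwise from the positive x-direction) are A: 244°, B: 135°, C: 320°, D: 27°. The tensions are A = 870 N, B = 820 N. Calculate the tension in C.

Resolve: ΣF_x = 870 cos 244° + 820 cos 135° + T_C cos 320° + T_D cos 27° = 0.
        ΣF_y = 870 sin 244° + 820 sin 135° + T_C sin 320° + T_D sin 27° = 0.
The known terms sum to (-961.2, -202.1) N, so 0.7660 T_C + 0.8910 T_D = 961.2 and -0.6428 T_C + 0.4540 T_D = 202.1.
Solving simultaneously: T_C = 278.4 N, T_D = 839.4 N.

T_C ≈ 278 N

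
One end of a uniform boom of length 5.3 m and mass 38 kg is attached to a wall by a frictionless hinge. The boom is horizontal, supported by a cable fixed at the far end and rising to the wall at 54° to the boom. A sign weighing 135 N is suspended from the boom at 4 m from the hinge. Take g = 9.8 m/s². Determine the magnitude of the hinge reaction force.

|H| ≈ 303 N

Take torques about the hinge: T sin 54° · 5.3 = 38×9.8×2.65 + 135×4 = 1526.9 N·m.
So T = 1526.9 / (0.8090 × 5.3) = 356.09 N.
ΣF_x = 0: H_x = T cos 54° = 209.31 N.
ΣF_y = 0: H_y = (38×9.8 + 135) − T sin 54° = 507.4 − 288.09 = 219.31 N.
|H| = √(H_x² + H_y²) = √((209.31)² + (219.31)²) = 303.16 N.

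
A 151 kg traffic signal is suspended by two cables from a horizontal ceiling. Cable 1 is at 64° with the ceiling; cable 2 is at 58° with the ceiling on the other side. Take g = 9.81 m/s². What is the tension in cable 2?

Weight W = 151 × 9.81 = 1481 N acts straight down.
Horizontal: T_1 cos 64° = T_2 cos 58°  →  T_1 = 1.209 T_2.
Vertical: T_1 sin 64° + T_2 sin 58° = 1481.
Substituting the horizontal relation into the vertical equation gives 1.935 T_2 = 1481, so T_2 = 765.7 N.

T_2 ≈ 766 N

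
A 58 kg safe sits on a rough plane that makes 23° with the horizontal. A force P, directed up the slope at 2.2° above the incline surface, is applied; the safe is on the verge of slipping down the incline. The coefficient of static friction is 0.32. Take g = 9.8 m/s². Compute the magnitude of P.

P ≈ 55.4 N

On the verge of sliding down the incline, friction equals μN and acts up the slope.
Perpendicular: N + P sin 2.2° = W cos 23° = 523.2 N.
Along incline: P cos 2.2° + μN = W sin 23° with W sin 23° = 222.1 N.
Solving the pair for P and N: P = 55.38 N, N = 521.1 N (and f = μN = 166.7 N).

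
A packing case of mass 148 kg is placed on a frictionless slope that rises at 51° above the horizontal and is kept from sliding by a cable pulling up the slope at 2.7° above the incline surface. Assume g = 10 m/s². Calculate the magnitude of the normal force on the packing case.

N ≈ 877 N

Take axes along and perpendicular to the incline. Weight components: W sin 51° = 1150 N down-slope, W cos 51° = 931.4 N into the surface.
Along incline: T cos 2.7° = W sin 51° → T = 1151 N.
Perpendicular: N = W cos 51° − T sin 2.7° = 877.2 N.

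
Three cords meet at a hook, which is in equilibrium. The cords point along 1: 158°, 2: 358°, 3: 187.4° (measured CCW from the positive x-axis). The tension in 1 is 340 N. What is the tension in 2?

T_2 ≈ 1020 N

Resolve: ΣF_x = 340 cos 158° + T_2 cos 358° + T_3 cos 187.4° = 0.
        ΣF_y = 340 sin 158° + T_2 sin 358° + T_3 sin 187.4° = 0.
The known terms sum to (-315.2, 127.4) N, so 0.9994 T_2 − 0.9917 T_3 = 315.2 and -0.0349 T_2 − 0.1288 T_3 = -127.4.
Solving simultaneously: T_2 = 1022 N, T_3 = 712 N.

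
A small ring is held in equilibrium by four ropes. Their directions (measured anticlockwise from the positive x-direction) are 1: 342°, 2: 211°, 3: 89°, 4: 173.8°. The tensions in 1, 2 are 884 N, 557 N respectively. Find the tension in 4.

T_4 ≈ 375 N

Resolve: ΣF_x = 884 cos 342° + 557 cos 211° + T_3 cos 89° + T_4 cos 173.8° = 0.
        ΣF_y = 884 sin 342° + 557 sin 211° + T_3 sin 89° + T_4 sin 173.8° = 0.
The known terms sum to (363.3, -560) N, so 0.0175 T_3 − 0.9942 T_4 = -363.3 and 0.9998 T_3 + 0.1080 T_4 = 560.
Solving simultaneously: T_3 = 519.7 N, T_4 = 374.6 N.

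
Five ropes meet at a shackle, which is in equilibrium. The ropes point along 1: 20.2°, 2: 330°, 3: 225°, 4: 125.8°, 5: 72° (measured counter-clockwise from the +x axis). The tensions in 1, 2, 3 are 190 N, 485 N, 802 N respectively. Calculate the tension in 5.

Resolve: ΣF_x = 190 cos 20.2° + 485 cos 330° + 802 cos 225° + T_4 cos 125.8° + T_5 cos 72° = 0.
        ΣF_y = 190 sin 20.2° + 485 sin 330° + 802 sin 225° + T_4 sin 125.8° + T_5 sin 72° = 0.
The known terms sum to (31.24, -744) N, so -0.5850 T_4 + 0.3090 T_5 = -31.24 and 0.8111 T_4 + 0.9511 T_5 = 744.
Solving simultaneously: T_4 = 321.7 N, T_5 = 507.9 N.

T_5 ≈ 508 N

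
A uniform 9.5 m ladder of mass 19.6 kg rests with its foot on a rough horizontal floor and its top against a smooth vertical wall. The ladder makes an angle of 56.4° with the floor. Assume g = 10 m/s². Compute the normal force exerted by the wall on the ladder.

N_wall ≈ 65.1 N

Torques about the foot: N_wall · 9.5 sin 56.4° = 19.6×10×4.75 cos 56.4° → N_wall = 65.111 N.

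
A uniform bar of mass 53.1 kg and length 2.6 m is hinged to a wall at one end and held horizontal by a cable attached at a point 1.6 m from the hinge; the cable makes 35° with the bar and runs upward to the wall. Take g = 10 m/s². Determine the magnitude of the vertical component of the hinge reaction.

|H_y| ≈ 99.6 N

Take torques about the hinge: T sin 35° · 1.6 = 53.1×10×1.3 = 690.3 N·m.
So T = 690.3 / (0.5736 × 1.6) = 752.19 N.
ΣF_y = 0: H_y = (53.1×10) − T sin 35° = 531 − 431.44 = 99.562 N.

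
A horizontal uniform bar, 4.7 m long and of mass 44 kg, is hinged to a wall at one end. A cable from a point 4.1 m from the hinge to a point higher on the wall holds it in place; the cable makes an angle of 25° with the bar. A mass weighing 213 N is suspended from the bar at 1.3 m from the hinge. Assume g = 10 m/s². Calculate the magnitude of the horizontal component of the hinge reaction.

Take torques about the hinge: T sin 25° · 4.1 = 44×10×2.35 + 213×1.3 = 1310.9 N·m.
So T = 1310.9 / (0.4226 × 4.1) = 756.55 N.
ΣF_x = 0: H_x = T cos 25° = 685.67 N.

H_x ≈ 686 N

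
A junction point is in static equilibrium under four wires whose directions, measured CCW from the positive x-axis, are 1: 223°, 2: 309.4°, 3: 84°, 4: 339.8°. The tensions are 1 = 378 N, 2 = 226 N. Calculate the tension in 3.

T_3 ≈ 466 N

Resolve: ΣF_x = 378 cos 223° + 226 cos 309.4° + T_3 cos 84° + T_4 cos 339.8° = 0.
        ΣF_y = 378 sin 223° + 226 sin 309.4° + T_3 sin 84° + T_4 sin 339.8° = 0.
The known terms sum to (-133, -432.4) N, so 0.1045 T_3 + 0.9385 T_4 = 133 and 0.9945 T_3 − 0.3453 T_4 = 432.4.
Solving simultaneously: T_3 = 466 N, T_4 = 89.82 N.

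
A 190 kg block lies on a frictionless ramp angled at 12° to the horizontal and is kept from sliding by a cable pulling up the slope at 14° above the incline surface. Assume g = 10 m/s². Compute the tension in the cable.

Take axes along and perpendicular to the incline. Weight components: W sin 12° = 395 N down-slope, W cos 12° = 1858 N into the surface.
Along incline: T cos 14° = W sin 12° → T = 407.1 N.
Perpendicular: N = W cos 12° − T sin 14° = 1760 N.

T ≈ 407 N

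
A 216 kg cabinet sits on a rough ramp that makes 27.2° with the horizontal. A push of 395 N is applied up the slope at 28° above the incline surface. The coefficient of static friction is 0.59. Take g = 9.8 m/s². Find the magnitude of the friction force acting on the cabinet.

Axes along / perpendicular to the incline. W sin 27.2° = 967.6 N down-slope; W cos 27.2° = 1883 N into the surface.
Perpendicular: N = W cos 27.2° − P sin 28° = 1883 − 185.4 = 1697 N.
Along incline: P cos 28° + f = W sin 27.2° (friction acts up-slope) → f = 967.6 − 348.8 = 618.8 N.
|f| = 618.8 N ≤ μN = 1001 N, so the cabinet is indeed static.

f ≈ 619 N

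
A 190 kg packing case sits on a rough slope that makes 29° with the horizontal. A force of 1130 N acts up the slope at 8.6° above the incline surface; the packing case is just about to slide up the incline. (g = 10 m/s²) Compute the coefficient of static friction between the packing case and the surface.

μ ≈ 0.131

On the verge of sliding up the incline, friction is at its maximum μN and acts down the slope.
Perpendicular to incline: N = W cos 29° − P sin 8.6° = 1662 − 169 = 1493 N.
Along incline: P cos 8.6° − μN = W sin 29° → μ = −(W sin 29° − P cos 8.6°) / N = 0.1314.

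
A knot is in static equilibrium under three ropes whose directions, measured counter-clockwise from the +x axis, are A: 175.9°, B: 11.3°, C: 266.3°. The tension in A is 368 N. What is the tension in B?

T_B ≈ 381 N

Resolve: ΣF_x = 368 cos 175.9° + T_B cos 11.3° + T_C cos 266.3° = 0.
        ΣF_y = 368 sin 175.9° + T_B sin 11.3° + T_C sin 266.3° = 0.
The known terms sum to (-367.1, 26.31) N, so 0.9806 T_B − 0.0645 T_C = 367.1 and 0.1959 T_B − 0.9979 T_C = -26.31.
Solving simultaneously: T_B = 381 N, T_C = 101.2 N.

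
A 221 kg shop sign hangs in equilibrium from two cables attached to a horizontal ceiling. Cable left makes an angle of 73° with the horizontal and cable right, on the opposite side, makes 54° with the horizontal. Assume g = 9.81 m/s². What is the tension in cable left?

Weight W = 221 × 9.81 = 2168 N acts straight down.
Horizontal: T_left cos 73° = T_right cos 54°  →  T_right = 0.4974 T_left.
Vertical: T_left sin 73° + T_right sin 54° = 2168.
Substituting the horizontal relation into the vertical equation gives 1.359 T_left = 2168, so T_left = 1596 N.

T_left ≈ 1600 N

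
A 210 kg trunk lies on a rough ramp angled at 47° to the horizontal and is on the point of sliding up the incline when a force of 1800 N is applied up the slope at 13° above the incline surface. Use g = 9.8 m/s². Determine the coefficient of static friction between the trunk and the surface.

μ ≈ 0.249

On the verge of sliding up the incline, friction is at its maximum μN and acts down the slope.
Perpendicular to incline: N = W cos 47° − P sin 13° = 1404 − 404.9 = 998.6 N.
Along incline: P cos 13° − μN = W sin 47° → μ = −(W sin 47° − P cos 13°) / N = 0.2491.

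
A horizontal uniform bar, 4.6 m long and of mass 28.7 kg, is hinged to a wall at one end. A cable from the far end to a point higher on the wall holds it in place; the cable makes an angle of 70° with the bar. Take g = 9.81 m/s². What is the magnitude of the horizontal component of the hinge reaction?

Take torques about the hinge: T sin 70° · 4.6 = 28.7×9.81×2.3 = 647.56 N·m.
So T = 647.56 / (0.9397 × 4.6) = 149.81 N.
ΣF_x = 0: H_x = T cos 70° = 51.237 N.

H_x ≈ 51.2 N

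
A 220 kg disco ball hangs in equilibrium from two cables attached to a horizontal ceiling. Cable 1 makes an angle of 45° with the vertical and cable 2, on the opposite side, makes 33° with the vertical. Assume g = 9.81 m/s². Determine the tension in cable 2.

Angles from the horizontal: cable 1 is 90° − 45° = 45°, cable 2 is 90° − 33° = 57°.
Weight W = 220 × 9.81 = 2158 N acts straight down.
Horizontal: T_1 cos 45° = T_2 cos 57°  →  T_1 = 0.7702 T_2.
Vertical: T_1 sin 45° + T_2 sin 57° = 2158.
Substituting the horizontal relation into the vertical equation gives 1.383 T_2 = 2158, so T_2 = 1560 N.

T_2 ≈ 1560 N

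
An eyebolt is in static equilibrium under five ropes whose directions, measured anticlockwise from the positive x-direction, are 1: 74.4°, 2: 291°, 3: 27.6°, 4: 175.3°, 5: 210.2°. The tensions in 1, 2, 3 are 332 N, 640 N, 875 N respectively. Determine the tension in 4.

T_4 ≈ 769 N

Resolve: ΣF_x = 332 cos 74.4° + 640 cos 291° + 875 cos 27.6° + T_4 cos 175.3° + T_5 cos 210.2° = 0.
        ΣF_y = 332 sin 74.4° + 640 sin 291° + 875 sin 27.6° + T_4 sin 175.3° + T_5 sin 210.2° = 0.
The known terms sum to (1094, 127.7) N, so -0.9966 T_4 − 0.8643 T_5 = -1094 and 0.0819 T_4 − 0.5030 T_5 = -127.7.
Solving simultaneously: T_4 = 769 N, T_5 = 379.1 N.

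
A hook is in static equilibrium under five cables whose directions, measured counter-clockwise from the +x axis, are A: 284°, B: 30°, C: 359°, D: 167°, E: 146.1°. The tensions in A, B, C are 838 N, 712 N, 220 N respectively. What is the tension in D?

T_D ≈ 552 N

Resolve: ΣF_x = 838 cos 284° + 712 cos 30° + 220 cos 359° + T_D cos 167° + T_E cos 146.1° = 0.
        ΣF_y = 838 sin 284° + 712 sin 30° + 220 sin 359° + T_D sin 167° + T_E sin 146.1° = 0.
The known terms sum to (1039, -460.9) N, so -0.9744 T_D − 0.8300 T_E = -1039 and 0.2250 T_D + 0.5577 T_E = 460.9.
Solving simultaneously: T_D = 552.4 N, T_E = 603.6 N.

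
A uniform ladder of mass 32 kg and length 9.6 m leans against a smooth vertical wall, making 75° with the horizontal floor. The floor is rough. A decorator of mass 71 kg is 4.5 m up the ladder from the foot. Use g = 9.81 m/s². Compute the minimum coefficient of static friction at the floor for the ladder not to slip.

ΣF_y = 0: N_floor = 32×9.81 + 71×9.81 = 1010.4 N.
Torques about the foot: N_wall · 9.6 sin 75° = 32×9.81×4.8 cos 75° + 71×9.81×4.5 cos 75° → N_wall = 129.54 N.
ΣF_x = 0: f_floor = N_wall = 129.54 N.
μ_min = f_floor / N_floor = 129.54 / 1010.4 = 0.1282.

μ_min ≈ 0.128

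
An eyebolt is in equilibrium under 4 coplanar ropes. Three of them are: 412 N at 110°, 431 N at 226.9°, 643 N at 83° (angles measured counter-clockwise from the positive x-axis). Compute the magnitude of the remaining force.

Sum the known components: ΣF_x = -357 N, ΣF_y = 710.7 N.
For equilibrium the remaining force must supply (−ΣF_x, −ΣF_y) = (357, -710.7) N.
Magnitude = √((357)² + (-710.7)²) = 795.3 N; direction = atan2(-710.7, 357) = 296.7°.

F ≈ 795 N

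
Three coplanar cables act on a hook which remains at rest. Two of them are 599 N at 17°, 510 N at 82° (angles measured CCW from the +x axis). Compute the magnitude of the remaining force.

Sum the known components: ΣF_x = 643.8 N, ΣF_y = 680.2 N.
For equilibrium the remaining force must supply (−ΣF_x, −ΣF_y) = (-643.8, -680.2) N.
Magnitude = √((-643.8)² + (-680.2)²) = 936.5 N; direction = atan2(-680.2, -643.8) = 226.6°.

F ≈ 937 N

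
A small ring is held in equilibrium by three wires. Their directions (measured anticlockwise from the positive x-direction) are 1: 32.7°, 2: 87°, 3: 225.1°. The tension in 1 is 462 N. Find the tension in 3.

T_3 ≈ 562 N

Resolve: ΣF_x = 462 cos 32.7° + T_2 cos 87° + T_3 cos 225.1° = 0.
        ΣF_y = 462 sin 32.7° + T_2 sin 87° + T_3 sin 225.1° = 0.
The known terms sum to (388.8, 249.6) N, so 0.0523 T_2 − 0.7059 T_3 = -388.8 and 0.9986 T_2 − 0.7083 T_3 = -249.6.
Solving simultaneously: T_2 = 148.6 N, T_3 = 561.8 N.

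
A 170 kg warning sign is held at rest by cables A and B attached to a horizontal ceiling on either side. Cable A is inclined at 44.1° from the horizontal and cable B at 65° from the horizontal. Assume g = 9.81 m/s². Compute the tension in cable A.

Weight W = 170 × 9.81 = 1668 N acts straight down.
Horizontal: T_A cos 44.1° = T_B cos 65°  →  T_B = 1.699 T_A.
Vertical: T_A sin 44.1° + T_B sin 65° = 1668.
Substituting the horizontal relation into the vertical equation gives 2.236 T_A = 1668, so T_A = 745.9 N.

T_A ≈ 746 N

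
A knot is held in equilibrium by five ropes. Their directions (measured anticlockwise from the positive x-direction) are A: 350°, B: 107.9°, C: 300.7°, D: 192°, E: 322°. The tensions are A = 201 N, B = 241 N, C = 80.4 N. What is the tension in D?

T_D ≈ 261 N

Resolve: ΣF_x = 201 cos 350° + 241 cos 107.9° + 80.4 cos 300.7° + T_D cos 192° + T_E cos 322° = 0.
        ΣF_y = 201 sin 350° + 241 sin 107.9° + 80.4 sin 300.7° + T_D sin 192° + T_E sin 322° = 0.
The known terms sum to (164.9, 125.3) N, so -0.9781 T_D + 0.7880 T_E = -164.9 and -0.2079 T_D − 0.6157 T_E = -125.3.
Solving simultaneously: T_D = 261.4 N, T_E = 115.2 N.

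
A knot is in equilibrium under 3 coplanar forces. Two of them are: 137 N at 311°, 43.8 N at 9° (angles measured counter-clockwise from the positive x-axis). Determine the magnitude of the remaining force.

F ≈ 164 N

Sum the known components: ΣF_x = 133.1 N, ΣF_y = -96.54 N.
For equilibrium the remaining force must supply (−ΣF_x, −ΣF_y) = (-133.1, 96.54) N.
Magnitude = √((-133.1)² + (96.54)²) = 164.5 N; direction = atan2(96.54, -133.1) = 144.1°.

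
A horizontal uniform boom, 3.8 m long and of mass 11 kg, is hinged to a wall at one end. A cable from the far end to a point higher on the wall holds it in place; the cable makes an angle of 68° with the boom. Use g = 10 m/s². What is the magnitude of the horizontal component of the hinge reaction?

Take torques about the hinge: T sin 68° · 3.8 = 11×10×1.9 = 209 N·m.
So T = 209 / (0.9272 × 3.8) = 59.319 N.
ΣF_x = 0: H_x = T cos 68° = 22.221 N.

H_x ≈ 22.2 N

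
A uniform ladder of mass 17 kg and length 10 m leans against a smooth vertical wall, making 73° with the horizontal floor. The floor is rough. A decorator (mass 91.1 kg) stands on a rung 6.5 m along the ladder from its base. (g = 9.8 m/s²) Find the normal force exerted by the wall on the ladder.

N_wall ≈ 203 N

Torques about the foot: N_wall · 10 sin 73° = 17×9.8×5 cos 73° + 91.1×9.8×6.5 cos 73° → N_wall = 202.89 N.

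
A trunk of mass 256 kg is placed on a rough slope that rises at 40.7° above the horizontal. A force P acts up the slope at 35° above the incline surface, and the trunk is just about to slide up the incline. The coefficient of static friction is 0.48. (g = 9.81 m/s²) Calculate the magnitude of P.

On the verge of sliding up the incline, friction equals μN and acts down the slope.
Perpendicular: N + P sin 35° = W cos 40.7° = 1904 N.
Along incline: P cos 35° = W sin 40.7° + μN  with W sin 40.7° = 1638 N.
Solving the pair for P and N: P = 2331 N, N = 566.8 N (and f = μN = 272 N).

P ≈ 2330 N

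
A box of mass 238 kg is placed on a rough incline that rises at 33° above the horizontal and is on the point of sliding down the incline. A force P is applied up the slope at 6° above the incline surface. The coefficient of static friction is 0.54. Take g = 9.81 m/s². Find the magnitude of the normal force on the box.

On the verge of sliding down the incline, friction equals μN and acts up the slope.
Perpendicular: N + P sin 6° = W cos 33° = 1958 N.
Along incline: P cos 6° + μN = W sin 33° with W sin 33° = 1272 N.
Solving the pair for P and N: P = 228.4 N, N = 1934 N (and f = μN = 1044 N).

N ≈ 1930 N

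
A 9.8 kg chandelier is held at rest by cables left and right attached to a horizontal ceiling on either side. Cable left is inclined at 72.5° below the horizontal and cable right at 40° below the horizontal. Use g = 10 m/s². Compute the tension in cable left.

Weight W = 9.8 × 10 = 98 N acts straight down.
Horizontal: T_left cos 72.5° = T_right cos 40°  →  T_right = 0.3925 T_left.
Vertical: T_left sin 72.5° + T_right sin 40° = 98.
Substituting the horizontal relation into the vertical equation gives 1.206 T_left = 98, so T_left = 81.26 N.

T_left ≈ 81.3 N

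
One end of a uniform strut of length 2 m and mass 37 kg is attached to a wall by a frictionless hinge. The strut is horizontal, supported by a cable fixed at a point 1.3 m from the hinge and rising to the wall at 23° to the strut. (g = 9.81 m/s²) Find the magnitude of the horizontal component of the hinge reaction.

H_x ≈ 658 N

Take torques about the hinge: T sin 23° · 1.3 = 37×9.81×1 = 362.97 N·m.
So T = 362.97 / (0.3907 × 1.3) = 714.58 N.
ΣF_x = 0: H_x = T cos 23° = 657.77 N.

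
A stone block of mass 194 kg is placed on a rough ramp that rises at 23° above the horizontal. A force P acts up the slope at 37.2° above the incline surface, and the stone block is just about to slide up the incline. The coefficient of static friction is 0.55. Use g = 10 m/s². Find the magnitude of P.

On the verge of sliding up the incline, friction equals μN and acts down the slope.
Perpendicular: N + P sin 37.2° = W cos 23° = 1786 N.
Along incline: P cos 37.2° = W sin 23° + μN  with W sin 23° = 758 N.
Solving the pair for P and N: P = 1541 N, N = 853.9 N (and f = μN = 469.7 N).

P ≈ 1540 N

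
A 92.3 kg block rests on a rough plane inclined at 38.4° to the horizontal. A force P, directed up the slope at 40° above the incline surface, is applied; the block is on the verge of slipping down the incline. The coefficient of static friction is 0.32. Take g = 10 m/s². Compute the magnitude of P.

P ≈ 610 N

On the verge of sliding down the incline, friction equals μN and acts up the slope.
Perpendicular: N + P sin 40° = W cos 38.4° = 723.3 N.
Along incline: P cos 40° + μN = W sin 38.4° with W sin 38.4° = 573.3 N.
Solving the pair for P and N: P = 610.1 N, N = 331.2 N (and f = μN = 106 N).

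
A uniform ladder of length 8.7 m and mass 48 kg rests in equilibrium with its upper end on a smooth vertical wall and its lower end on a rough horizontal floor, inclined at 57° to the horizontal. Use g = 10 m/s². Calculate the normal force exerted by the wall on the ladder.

Torques about the foot: N_wall · 8.7 sin 57° = 48×10×4.35 cos 57° → N_wall = 155.86 N.

N_wall ≈ 156 N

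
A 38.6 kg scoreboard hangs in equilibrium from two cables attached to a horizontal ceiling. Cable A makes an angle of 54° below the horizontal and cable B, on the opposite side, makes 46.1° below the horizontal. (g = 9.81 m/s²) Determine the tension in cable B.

T_B ≈ 226 N

Weight W = 38.6 × 9.81 = 378.7 N acts straight down.
Horizontal: T_A cos 54° = T_B cos 46.1°  →  T_A = 1.18 T_B.
Vertical: T_A sin 54° + T_B sin 46.1° = 378.7.
Substituting the horizontal relation into the vertical equation gives 1.675 T_B = 378.7, so T_B = 226.1 N.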